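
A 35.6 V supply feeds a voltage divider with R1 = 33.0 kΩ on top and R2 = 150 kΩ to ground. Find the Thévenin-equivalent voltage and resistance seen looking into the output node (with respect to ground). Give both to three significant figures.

V_th = 29.2 V, R_th = 27.0 kΩ

V_th is the open-circuit tap voltage: 35.6 × 150/(33.0 + 150) = 29.2 V.
With the supply zeroed, R1 and R2 appear in parallel from the tap: R_th = R1‖R2 = (33.0 × 150)/183.0 = 27.0 kΩ.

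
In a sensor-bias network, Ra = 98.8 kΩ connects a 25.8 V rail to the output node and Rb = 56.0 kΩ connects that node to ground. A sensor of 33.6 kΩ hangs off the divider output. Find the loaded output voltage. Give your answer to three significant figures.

V_out ≈ 4.52 V

The load sits in parallel with Rb: Rb‖R_L = (56.0 × 33.6) / (56.0 + 33.6) = 21.00 kΩ.
V_out = 25.8 × 21.00 / (98.8 + 21.00) = 25.8 × 21.00/119.8 = 4.52 V.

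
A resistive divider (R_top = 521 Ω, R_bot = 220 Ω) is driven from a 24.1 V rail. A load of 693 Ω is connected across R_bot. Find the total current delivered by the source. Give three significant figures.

R_bot‖R_L = 167.0 Ω, so the source sees R_top + R_bot‖R_L = 688.0 Ω.
I = 24.1 V / 688.0 Ω = 35.0 mA.

I ≈ 35.0 mA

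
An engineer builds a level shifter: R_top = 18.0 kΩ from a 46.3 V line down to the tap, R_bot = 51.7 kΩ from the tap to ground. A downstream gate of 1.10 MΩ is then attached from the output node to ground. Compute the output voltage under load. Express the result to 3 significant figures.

V_out ≈ 33.9 V

The load sits in parallel with R_bot: R_bot‖R_L = (51.7 × 1100) / (51.7 + 1100) = 49.38 kΩ.
V_out = 46.3 × 49.38 / (18.0 + 49.38) = 46.3 × 49.38/67.38 = 33.9 V.
(Unloaded it would have been 34.3 V.)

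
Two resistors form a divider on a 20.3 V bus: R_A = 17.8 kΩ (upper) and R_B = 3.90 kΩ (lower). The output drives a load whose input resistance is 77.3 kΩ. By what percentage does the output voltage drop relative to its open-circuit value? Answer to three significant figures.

The divider's output (Thévenin) resistance is R_A‖R_B = 3.199 kΩ.
Fractional drop under load = R_th/(R_th + R_L) = 3.199 / (3.199 + 77.3) = 0.03974.
So the output falls by 3.97 %.

3.97 %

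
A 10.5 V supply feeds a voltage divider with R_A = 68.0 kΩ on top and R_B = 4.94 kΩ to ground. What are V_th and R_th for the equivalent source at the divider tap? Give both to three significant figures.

V_th = 0.711 V, R_th = 4.61 kΩ

V_th is the open-circuit tap voltage: 10.5 × 4.94/(68.0 + 4.94) = 0.711 V.
With the supply zeroed, R_A and R_B appear in parallel from the tap: R_th = R_A‖R_B = (68.0 × 4.94)/72.94 = 4.61 kΩ.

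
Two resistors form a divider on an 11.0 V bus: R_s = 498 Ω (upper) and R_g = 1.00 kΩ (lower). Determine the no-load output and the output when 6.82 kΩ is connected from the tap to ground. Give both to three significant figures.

Unloaded: 7.34 V; loaded: 7.00 V

Open-circuit: V = 11.0 × 1000/(498 + 1000) = 7.34 V.
With the load, R_g becomes R_g‖R_L = 872.1 Ω, so V = 11.0 × 872.1/1370 = 7.00 V.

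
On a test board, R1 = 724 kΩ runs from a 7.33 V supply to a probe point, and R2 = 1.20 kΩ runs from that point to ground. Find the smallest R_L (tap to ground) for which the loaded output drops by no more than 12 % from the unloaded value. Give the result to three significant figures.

R_L(min) ≈ 8.79 kΩ

Output resistance R_th = R1‖R2 = (724 × 1.20)/725.2 = 1.198 kΩ.
The fractional drop is R_th/(R_th + R_L); requiring this ≤ 0.120 gives R_L ≥ R_th(1/0.120 − 1) = 1.198 × 7.333 = 8.79 kΩ.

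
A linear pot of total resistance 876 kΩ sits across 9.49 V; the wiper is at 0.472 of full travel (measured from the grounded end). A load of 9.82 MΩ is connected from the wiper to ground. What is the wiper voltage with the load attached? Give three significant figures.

The wiper splits the pot into (1−α)R = 462.5 kΩ above and αR = 413.5 kΩ below.
Lower section ‖ load = 396.8 kΩ.
V_wiper = 9.49 × 396.8/(462.5 + 396.8) = 4.38 V.

V ≈ 4.38 V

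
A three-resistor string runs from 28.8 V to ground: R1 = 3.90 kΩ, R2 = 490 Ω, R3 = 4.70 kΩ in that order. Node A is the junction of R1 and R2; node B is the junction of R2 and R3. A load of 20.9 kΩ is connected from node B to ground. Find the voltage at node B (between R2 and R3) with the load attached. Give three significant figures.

At node B, R3 is in parallel with the load: R3‖R_L = 3837 Ω.
Below node A the resistance is R2 + (R3‖R_L) = 4327 Ω, so V_A = 28.8 × 4327/8227 = 15.15 V.
Then V_B = V_A × (R3‖R_L)/(R2 + R3‖R_L) = 15.15 × 3837/4327 = 13.4 V.

V ≈ 13.4 V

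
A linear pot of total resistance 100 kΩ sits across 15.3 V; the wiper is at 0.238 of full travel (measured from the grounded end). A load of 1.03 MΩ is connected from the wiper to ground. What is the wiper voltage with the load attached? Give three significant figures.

V ≈ 3.58 V

The wiper splits the pot into (1−α)R = 76.20 kΩ above and αR = 23.80 kΩ below.
Lower section ‖ load = 23.26 kΩ.
V_wiper = 15.3 × 23.26/(76.20 + 23.26) = 3.58 V.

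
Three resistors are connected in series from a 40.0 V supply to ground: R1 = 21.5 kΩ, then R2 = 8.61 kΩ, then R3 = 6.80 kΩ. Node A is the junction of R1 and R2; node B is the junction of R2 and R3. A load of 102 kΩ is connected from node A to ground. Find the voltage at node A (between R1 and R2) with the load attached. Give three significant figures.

Below node A the series string R2+R3 = 15.41 kΩ sits in parallel with the 102 kΩ load: 13.39 kΩ.
V_A = 40.0 × 13.39/(21.5 + 13.39) = 15.3 V.

V ≈ 15.3 V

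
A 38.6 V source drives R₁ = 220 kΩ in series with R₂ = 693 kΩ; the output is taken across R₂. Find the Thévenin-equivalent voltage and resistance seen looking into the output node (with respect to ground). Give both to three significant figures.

V_th = 29.3 V, R_th = 167 kΩ

V_th is the open-circuit tap voltage: 38.6 × 693/(220 + 693) = 29.3 V.
With the supply zeroed, R₁ and R₂ appear in parallel from the tap: R_th = R₁‖R₂ = (220 × 693)/913.0 = 167 kΩ.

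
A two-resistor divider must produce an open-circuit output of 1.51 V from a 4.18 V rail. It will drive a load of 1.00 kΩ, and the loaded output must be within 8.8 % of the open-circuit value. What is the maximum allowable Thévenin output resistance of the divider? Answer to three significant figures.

Loading drop = R_th/(R_th + R_L) ≤ 0.0880, so R_th ≤ R_L · ε/(1−ε) = 1.00 kΩ × 0.0880/0.9120 = 96.5 Ω.
(Any R1, R2 with R2/(R1+R2) = 0.361 and R1‖R2 ≤ 96.5 Ω will meet the spec.)

R_th ≤ 96.5 Ω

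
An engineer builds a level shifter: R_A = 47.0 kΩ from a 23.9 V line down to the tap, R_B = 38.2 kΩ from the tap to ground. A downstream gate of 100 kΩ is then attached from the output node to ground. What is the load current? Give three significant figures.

R_B‖R_L = 27.64 kΩ; V_out = 23.9 × 27.64/74.64 = 8.851 V.
I_L = V_out / R_L = 8.851 / 100 kΩ = 0.0885 mA.

I_L ≈ 0.0885 mA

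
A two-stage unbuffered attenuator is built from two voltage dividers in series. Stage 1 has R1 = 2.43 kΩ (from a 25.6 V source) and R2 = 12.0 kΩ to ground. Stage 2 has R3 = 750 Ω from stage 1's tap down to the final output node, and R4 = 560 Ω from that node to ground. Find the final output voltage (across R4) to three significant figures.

Stage 2 presents R3+R4 = 1310 Ω as a load on stage 1's tap.
Stage 1's lower leg becomes R2‖(R3+R4) = 1181 Ω, so V_mid = 25.6 × 1181/3611 = 8.373 V.
Stage 2 is itself unloaded: V_out = V_mid × R4/(R3+R4) = 8.373 × 560/1310 = 3.58 V.

V_out ≈ 3.58 V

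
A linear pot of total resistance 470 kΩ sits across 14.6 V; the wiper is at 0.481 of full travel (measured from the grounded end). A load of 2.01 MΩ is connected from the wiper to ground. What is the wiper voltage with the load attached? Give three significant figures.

The wiper splits the pot into (1−α)R = 243.9 kΩ above and αR = 226.1 kΩ below.
Lower section ‖ load = 203.2 kΩ.
V_wiper = 14.6 × 203.2/(243.9 + 203.2) = 6.64 V.

V ≈ 6.64 V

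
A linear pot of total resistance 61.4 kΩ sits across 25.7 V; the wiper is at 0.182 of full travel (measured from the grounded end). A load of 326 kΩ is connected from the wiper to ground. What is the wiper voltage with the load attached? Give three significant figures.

The wiper splits the pot into (1−α)R = 50.23 kΩ above and αR = 11.17 kΩ below.
Lower section ‖ load = 10.80 kΩ.
V_wiper = 25.7 × 10.80/(50.23 + 10.80) = 4.55 V.

V ≈ 4.55 V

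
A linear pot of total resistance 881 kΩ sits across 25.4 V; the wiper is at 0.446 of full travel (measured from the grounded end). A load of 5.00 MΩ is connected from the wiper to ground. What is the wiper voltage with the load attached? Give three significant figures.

V ≈ 10.9 V

The wiper splits the pot into (1−α)R = 488.1 kΩ above and αR = 392.9 kΩ below.
Lower section ‖ load = 364.3 kΩ.
V_wiper = 25.4 × 364.3/(488.1 + 364.3) = 10.9 V.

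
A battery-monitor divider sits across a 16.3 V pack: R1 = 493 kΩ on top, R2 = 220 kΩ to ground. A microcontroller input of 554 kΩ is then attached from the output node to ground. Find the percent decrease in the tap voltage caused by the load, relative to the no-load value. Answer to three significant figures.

Unloaded V = 16.3 × 220/713.0 = 5.029 V.
Loaded: R2‖R_L = 157.5 kΩ, giving V = 16.3 × 157.5/650.5 = 3.946 V.
Drop = (5.029 − 3.946) / 5.029 = 21.5 %.

21.5 %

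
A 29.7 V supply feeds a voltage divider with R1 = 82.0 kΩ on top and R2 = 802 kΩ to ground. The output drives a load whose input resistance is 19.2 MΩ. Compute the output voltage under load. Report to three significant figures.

The load sits in parallel with R2: R2‖R_L = (802 × 19200) / (802 + 19200) = 769.8 kΩ.
V_out = 29.7 × 769.8 / (82.0 + 769.8) = 29.7 × 769.8/851.8 = 26.8 V.
(Unloaded it would have been 26.9 V.)

V_out ≈ 26.8 V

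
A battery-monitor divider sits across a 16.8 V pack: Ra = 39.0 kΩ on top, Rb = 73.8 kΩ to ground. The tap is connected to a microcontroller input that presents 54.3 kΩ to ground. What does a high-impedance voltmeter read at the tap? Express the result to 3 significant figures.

V_out ≈ 7.48 V

The load sits in parallel with Rb: Rb‖R_L = (73.8 × 54.3) / (73.8 + 54.3) = 31.28 kΩ.
V_out = 16.8 × 31.28 / (39.0 + 31.28) = 16.8 × 31.28/70.28 = 7.48 V.
(Unloaded it would have been 11.0 V.)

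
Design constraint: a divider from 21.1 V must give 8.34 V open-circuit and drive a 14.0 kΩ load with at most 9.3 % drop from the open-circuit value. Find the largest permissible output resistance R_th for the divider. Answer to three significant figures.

R_th ≤ 1.44 kΩ

Loading drop = R_th/(R_th + R_L) ≤ 0.0930, so R_th ≤ R_L · ε/(1−ε) = 14.0 kΩ × 0.0930/0.9070 = 1.44 kΩ.
(Any R1, R2 with R2/(R1+R2) = 0.395 and R1‖R2 ≤ 1.44 kΩ will meet the spec.)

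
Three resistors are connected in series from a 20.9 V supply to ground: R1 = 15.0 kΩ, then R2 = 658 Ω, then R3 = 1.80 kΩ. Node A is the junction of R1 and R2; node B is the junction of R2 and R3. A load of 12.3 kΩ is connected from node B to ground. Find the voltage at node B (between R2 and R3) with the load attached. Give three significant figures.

V ≈ 1.90 V

At node B, R3 is in parallel with the load: R3‖R_L = 1570 Ω.
Below node A the resistance is R2 + (R3‖R_L) = 2228 Ω, so V_A = 20.9 × 2228/17230 = 2.703 V.
Then V_B = V_A × (R3‖R_L)/(R2 + R3‖R_L) = 2.703 × 1570/2228 = 1.90 V.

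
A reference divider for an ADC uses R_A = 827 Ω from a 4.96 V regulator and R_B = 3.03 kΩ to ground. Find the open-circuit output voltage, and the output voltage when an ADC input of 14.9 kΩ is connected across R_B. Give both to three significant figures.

Open-circuit: V = 4.96 × 3030/(827 + 3030) = 3.90 V.
With the load, R_B becomes R_B‖R_L = 2518 Ω, so V = 4.96 × 2518/3345 = 3.73 V.

Unloaded: 3.90 V; loaded: 3.73 V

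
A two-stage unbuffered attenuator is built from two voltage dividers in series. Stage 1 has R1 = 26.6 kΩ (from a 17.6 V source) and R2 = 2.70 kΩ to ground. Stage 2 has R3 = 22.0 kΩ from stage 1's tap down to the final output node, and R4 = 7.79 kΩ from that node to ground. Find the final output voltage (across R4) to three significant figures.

V_out ≈ 0.392 V

Stage 2 presents R3+R4 = 29.79 kΩ as a load on stage 1's tap.
Stage 1's lower leg becomes R2‖(R3+R4) = 2.476 kΩ, so V_mid = 17.6 × 2.476/29.08 = 1.499 V.
Stage 2 is itself unloaded: V_out = V_mid × R4/(R3+R4) = 1.499 × 7.79/29.79 = 0.392 V.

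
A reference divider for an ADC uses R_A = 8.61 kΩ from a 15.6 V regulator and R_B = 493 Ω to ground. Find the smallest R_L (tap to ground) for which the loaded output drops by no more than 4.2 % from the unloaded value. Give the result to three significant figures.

R_L(min) ≈ 10.6 kΩ

Output resistance R_th = R_A‖R_B = (8610 × 493)/9103 = 466.3 Ω.
The fractional drop is R_th/(R_th + R_L); requiring this ≤ 0.0420 gives R_L ≥ R_th(1/0.0420 − 1) = 466.3 × 22.81 = 10.6 kΩ.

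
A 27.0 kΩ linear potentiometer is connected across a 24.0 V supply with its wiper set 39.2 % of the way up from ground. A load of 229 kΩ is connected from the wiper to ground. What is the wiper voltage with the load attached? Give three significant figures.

The wiper splits the pot into (1−α)R = 16.42 kΩ above and αR = 10.58 kΩ below.
Lower section ‖ load = 10.12 kΩ.
V_wiper = 24.0 × 10.12/(16.42 + 10.12) = 9.15 V.

V ≈ 9.15 V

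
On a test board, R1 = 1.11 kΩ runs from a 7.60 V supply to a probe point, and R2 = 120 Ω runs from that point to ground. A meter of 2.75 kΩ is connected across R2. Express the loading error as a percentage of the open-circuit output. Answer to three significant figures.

The divider's output (Thévenin) resistance is R1‖R2 = 108.3 Ω.
Fractional drop under load = R_th/(R_th + R_L) = 108.3 / (108.3 + 2750) = 0.03789.
So the output falls by 3.79 %.

3.79 %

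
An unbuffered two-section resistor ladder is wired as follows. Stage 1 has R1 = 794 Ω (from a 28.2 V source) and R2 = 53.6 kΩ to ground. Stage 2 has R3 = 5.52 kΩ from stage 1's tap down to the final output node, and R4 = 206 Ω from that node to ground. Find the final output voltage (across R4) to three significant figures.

Stage 2 presents R3+R4 = 5726 Ω as a load on stage 1's tap.
Stage 1's lower leg becomes R2‖(R3+R4) = 5173 Ω, so V_mid = 28.2 × 5173/5967 = 24.45 V.
Stage 2 is itself unloaded: V_out = V_mid × R4/(R3+R4) = 24.45 × 206/5726 = 0.880 V.

V_out ≈ 0.880 V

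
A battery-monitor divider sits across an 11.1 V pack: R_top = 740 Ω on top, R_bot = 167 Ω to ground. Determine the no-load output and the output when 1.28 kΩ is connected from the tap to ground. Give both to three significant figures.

Unloaded: 2.04 V; loaded: 1.85 V

Open-circuit: V = 11.1 × 167/(740 + 167) = 2.04 V.
With the load, R_bot becomes R_bot‖R_L = 147.7 Ω, so V = 11.1 × 147.7/887.7 = 1.85 V.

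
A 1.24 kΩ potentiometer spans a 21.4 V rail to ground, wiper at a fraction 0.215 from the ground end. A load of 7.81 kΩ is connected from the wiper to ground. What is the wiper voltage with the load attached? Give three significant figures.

V ≈ 4.48 V

The wiper splits the pot into (1−α)R = 973.4 Ω above and αR = 266.6 Ω below.
Lower section ‖ load = 257.8 Ω.
V_wiper = 21.4 × 257.8/(973.4 + 257.8) = 4.48 V.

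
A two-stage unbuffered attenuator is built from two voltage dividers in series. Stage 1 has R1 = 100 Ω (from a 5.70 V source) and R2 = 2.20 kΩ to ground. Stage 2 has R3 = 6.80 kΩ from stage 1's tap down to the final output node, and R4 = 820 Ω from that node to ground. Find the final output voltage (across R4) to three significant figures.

V_out ≈ 0.579 V

Stage 2 presents R3+R4 = 7620 Ω as a load on stage 1's tap.
Stage 1's lower leg becomes R2‖(R3+R4) = 1707 Ω, so V_mid = 5.70 × 1707/1807 = 5.385 V.
Stage 2 is itself unloaded: V_out = V_mid × R4/(R3+R4) = 5.385 × 820/7620 = 0.579 V.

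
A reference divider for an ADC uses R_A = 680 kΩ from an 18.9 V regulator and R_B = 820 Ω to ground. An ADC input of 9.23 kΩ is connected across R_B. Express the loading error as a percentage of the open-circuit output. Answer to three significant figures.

8.15 %

Unloaded V = 18.9 × 820/680800 = 0.022764 V.
Loaded: R_B‖R_L = 753.1 Ω, giving V = 18.9 × 753.1/680800 = 0.020908 V.
Drop = (0.022764 − 0.020908) / 0.022764 = 8.15 %.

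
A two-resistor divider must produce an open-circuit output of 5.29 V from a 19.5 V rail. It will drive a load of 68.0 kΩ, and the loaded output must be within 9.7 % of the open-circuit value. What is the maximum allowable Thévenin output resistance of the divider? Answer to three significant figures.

Loading drop = R_th/(R_th + R_L) ≤ 0.0970, so R_th ≤ R_L · ε/(1−ε) = 68.0 kΩ × 0.0970/0.9030 = 7.30 kΩ.
(Any R1, R2 with R2/(R1+R2) = 0.271 and R1‖R2 ≤ 7.30 kΩ will meet the spec.)

R_th ≤ 7.30 kΩ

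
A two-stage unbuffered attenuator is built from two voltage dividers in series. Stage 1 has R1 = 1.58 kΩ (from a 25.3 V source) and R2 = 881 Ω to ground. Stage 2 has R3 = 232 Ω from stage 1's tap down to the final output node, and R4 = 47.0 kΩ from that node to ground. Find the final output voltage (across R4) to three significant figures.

Stage 2 presents R3+R4 = 47230 Ω as a load on stage 1's tap.
Stage 1's lower leg becomes R2‖(R3+R4) = 864.9 Ω, so V_mid = 25.3 × 864.9/2445 = 8.950 V.
Stage 2 is itself unloaded: V_out = V_mid × R4/(R3+R4) = 8.950 × 47000/47230 = 8.91 V.

V_out ≈ 8.91 V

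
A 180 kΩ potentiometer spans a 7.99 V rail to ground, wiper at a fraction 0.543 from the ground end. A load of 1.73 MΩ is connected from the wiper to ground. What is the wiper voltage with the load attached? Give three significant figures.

V ≈ 4.23 V

The wiper splits the pot into (1−α)R = 82.26 kΩ above and αR = 97.74 kΩ below.
Lower section ‖ load = 92.51 kΩ.
V_wiper = 7.99 × 92.51/(82.26 + 92.51) = 4.23 V.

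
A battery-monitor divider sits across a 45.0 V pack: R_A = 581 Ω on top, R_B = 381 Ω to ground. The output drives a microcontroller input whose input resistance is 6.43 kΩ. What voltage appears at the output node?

V_out ≈ 17.2 V

The load sits in parallel with R_B: R_B‖R_L = (381 × 6430) / (381 + 6430) = 359.7 Ω.
V_out = 45.0 × 359.7 / (581 + 359.7) = 45.0 × 359.7/940.7 = 17.2 V.
(Unloaded it would have been 17.8 V.)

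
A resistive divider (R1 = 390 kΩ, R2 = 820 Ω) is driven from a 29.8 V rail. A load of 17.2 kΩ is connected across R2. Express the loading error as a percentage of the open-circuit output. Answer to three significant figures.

4.54 %

The divider's output (Thévenin) resistance is R1‖R2 = 818.3 Ω.
Fractional drop under load = R_th/(R_th + R_L) = 818.3 / (818.3 + 17200) = 0.04541.
So the output falls by 4.54 %.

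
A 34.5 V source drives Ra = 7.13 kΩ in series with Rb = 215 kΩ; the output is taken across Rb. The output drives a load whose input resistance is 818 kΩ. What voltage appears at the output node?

V_out ≈ 33.1 V

The load sits in parallel with Rb: Rb‖R_L = (215 × 818) / (215 + 818) = 170.3 kΩ.
V_out = 34.5 × 170.3 / (7.13 + 170.3) = 34.5 × 170.3/177.4 = 33.1 V.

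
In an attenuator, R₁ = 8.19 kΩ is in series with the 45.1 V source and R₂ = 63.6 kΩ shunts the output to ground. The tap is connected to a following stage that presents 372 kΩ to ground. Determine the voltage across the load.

V_out ≈ 39.2 V

The load sits in parallel with R₂: R₂‖R_L = (63.6 × 372) / (63.6 + 372) = 54.31 kΩ.
V_out = 45.1 × 54.31 / (8.19 + 54.31) = 45.1 × 54.31/62.50 = 39.2 V.
(Unloaded it would have been 40.0 V.)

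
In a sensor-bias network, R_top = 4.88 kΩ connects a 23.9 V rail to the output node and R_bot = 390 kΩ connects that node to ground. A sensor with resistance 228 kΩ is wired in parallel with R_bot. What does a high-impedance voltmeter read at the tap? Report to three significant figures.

V_out ≈ 23.1 V

The load sits in parallel with R_bot: R_bot‖R_L = (390 × 228) / (390 + 228) = 143.9 kΩ.
V_out = 23.9 × 143.9 / (4.88 + 143.9) = 23.9 × 143.9/148.8 = 23.1 V.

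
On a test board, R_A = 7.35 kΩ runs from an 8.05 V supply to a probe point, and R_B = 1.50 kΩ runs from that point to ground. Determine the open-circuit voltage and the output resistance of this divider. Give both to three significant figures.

V_th is the open-circuit tap voltage: 8.05 × 1.50/(7.35 + 1.50) = 1.36 V.
With the supply zeroed, R_A and R_B appear in parallel from the tap: R_th = R_A‖R_B = (7.35 × 1.50)/8.850 = 1.25 kΩ.

V_th = 1.36 V, R_th = 1.25 kΩ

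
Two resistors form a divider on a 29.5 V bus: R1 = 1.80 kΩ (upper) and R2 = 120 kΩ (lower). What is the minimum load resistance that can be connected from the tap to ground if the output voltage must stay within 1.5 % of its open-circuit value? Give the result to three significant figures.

Output resistance R_th = R1‖R2 = (1.80 × 120)/121.8 = 1.773 kΩ.
The fractional drop is R_th/(R_th + R_L); requiring this ≤ 0.0150 gives R_L ≥ R_th(1/0.0150 − 1) = 1.773 × 65.67 = 116 kΩ.

R_L(min) ≈ 116 kΩ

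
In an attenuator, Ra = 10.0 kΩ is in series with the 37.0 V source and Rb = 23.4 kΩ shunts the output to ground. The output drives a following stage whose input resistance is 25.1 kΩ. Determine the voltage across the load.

The load sits in parallel with Rb: Rb‖R_L = (23.4 × 25.1) / (23.4 + 25.1) = 12.11 kΩ.
V_out = 37.0 × 12.11 / (10.0 + 12.11) = 37.0 × 12.11/22.11 = 20.3 V.

V_out ≈ 20.3 V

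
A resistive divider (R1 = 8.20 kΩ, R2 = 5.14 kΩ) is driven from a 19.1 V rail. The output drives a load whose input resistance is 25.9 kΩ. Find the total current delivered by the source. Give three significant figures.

I ≈ 1.53 mA

R2‖R_L = 4.289 kΩ, so the source sees R1 + R2‖R_L = 12.49 kΩ.
I = 19.1 V / 12.49 kΩ = 1.53 mA.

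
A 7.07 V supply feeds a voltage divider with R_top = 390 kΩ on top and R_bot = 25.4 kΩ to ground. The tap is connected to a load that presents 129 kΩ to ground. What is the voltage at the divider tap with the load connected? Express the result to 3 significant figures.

V_out ≈ 0.365 V

The load sits in parallel with R_bot: R_bot‖R_L = (25.4 × 129) / (25.4 + 129) = 21.22 kΩ.
V_out = 7.07 × 21.22 / (390 + 21.22) = 7.07 × 21.22/411.2 = 0.365 V.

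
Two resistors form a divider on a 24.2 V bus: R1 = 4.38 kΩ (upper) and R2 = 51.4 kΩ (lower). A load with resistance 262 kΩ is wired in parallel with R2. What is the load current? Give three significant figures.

I_L ≈ 0.0838 mA

R2‖R_L = 42.97 kΩ; V_out = 24.2 × 42.97/47.35 = 21.96 V.
I_L = V_out / R_L = 21.96 / 262 kΩ = 0.0838 mA.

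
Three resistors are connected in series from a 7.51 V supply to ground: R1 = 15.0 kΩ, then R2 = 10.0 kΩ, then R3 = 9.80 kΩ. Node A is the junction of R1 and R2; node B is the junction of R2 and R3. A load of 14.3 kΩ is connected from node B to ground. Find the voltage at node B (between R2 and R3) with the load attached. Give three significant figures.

V ≈ 1.42 V

At node B, R3 is in parallel with the load: R3‖R_L = 5.815 kΩ.
Below node A the resistance is R2 + (R3‖R_L) = 15.81 kΩ, so V_A = 7.51 × 15.81/30.81 = 3.854 V.
Then V_B = V_A × (R3‖R_L)/(R2 + R3‖R_L) = 3.854 × 5.815/15.81 = 1.42 V.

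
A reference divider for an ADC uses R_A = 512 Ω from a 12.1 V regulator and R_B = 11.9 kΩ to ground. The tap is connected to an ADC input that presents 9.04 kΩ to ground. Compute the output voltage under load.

V_out ≈ 11.0 V

The load sits in parallel with R_B: R_B‖R_L = (11900 × 9040) / (11900 + 9040) = 5137 Ω.
V_out = 12.1 × 5137 / (512 + 5137) = 12.1 × 5137/5649 = 11.0 V.
(Unloaded it would have been 11.6 V.)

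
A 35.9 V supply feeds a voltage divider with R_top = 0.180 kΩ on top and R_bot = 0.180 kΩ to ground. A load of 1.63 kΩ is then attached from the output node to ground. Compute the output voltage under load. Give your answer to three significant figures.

The load sits in parallel with R_bot: R_bot‖R_L = (180 × 1630) / (180 + 1630) = 162.1 Ω.
V_out = 35.9 × 162.1 / (180 + 162.1) = 35.9 × 162.1/342.1 = 17.0 V.
(Unloaded it would have been 17.9 V.)

V_out ≈ 17.0 V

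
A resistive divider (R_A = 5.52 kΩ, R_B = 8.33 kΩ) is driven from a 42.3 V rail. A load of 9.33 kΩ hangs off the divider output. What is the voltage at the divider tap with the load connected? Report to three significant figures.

V_out ≈ 18.8 V

The load sits in parallel with R_B: R_B‖R_L = (8.33 × 9.33) / (8.33 + 9.33) = 4.401 kΩ.
V_out = 42.3 × 4.401 / (5.52 + 4.401) = 42.3 × 4.401/9.921 = 18.8 V.
(Unloaded it would have been 25.4 V.)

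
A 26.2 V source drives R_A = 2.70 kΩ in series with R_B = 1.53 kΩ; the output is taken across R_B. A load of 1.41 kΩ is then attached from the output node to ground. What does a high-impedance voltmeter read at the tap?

V_out ≈ 5.60 V

The load sits in parallel with R_B: R_B‖R_L = (1.53 × 1.41) / (1.53 + 1.41) = 0.7338 kΩ.
V_out = 26.2 × 0.7338 / (2.70 + 0.7338) = 26.2 × 0.7338/3.434 = 5.60 V.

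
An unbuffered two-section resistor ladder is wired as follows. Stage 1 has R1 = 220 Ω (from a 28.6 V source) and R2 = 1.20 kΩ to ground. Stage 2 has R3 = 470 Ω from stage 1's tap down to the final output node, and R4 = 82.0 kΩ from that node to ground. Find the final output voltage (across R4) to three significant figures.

V_out ≈ 24.0 V

Stage 2 presents R3+R4 = 82470 Ω as a load on stage 1's tap.
Stage 1's lower leg becomes R2‖(R3+R4) = 1183 Ω, so V_mid = 28.6 × 1183/1403 = 24.11 V.
Stage 2 is itself unloaded: V_out = V_mid × R4/(R3+R4) = 24.11 × 82000/82470 = 24.0 V.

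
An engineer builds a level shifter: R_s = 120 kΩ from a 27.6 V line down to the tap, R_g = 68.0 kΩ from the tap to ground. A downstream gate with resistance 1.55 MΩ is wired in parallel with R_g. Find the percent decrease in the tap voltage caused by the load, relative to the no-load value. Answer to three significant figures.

The divider's output (Thévenin) resistance is R_s‖R_g = 43.40 kΩ.
Fractional drop under load = R_th/(R_th + R_L) = 43.40 / (43.40 + 1550) = 0.02724.
So the output falls by 2.72 %.

2.72 %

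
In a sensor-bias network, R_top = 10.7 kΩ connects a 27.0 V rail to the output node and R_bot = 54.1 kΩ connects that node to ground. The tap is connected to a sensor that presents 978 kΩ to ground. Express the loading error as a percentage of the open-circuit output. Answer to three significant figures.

0.905 %

The divider's output (Thévenin) resistance is R_top‖R_bot = 8.933 kΩ.
Fractional drop under load = R_th/(R_th + R_L) = 8.933 / (8.933 + 978) = 0.009051.
So the output falls by 0.905 %.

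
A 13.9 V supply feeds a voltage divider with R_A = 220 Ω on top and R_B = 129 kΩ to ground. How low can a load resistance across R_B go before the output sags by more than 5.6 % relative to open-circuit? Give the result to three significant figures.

R_L(min) ≈ 3.70 kΩ

Output resistance R_th = R_A‖R_B = (220 × 129000)/129200 = 219.6 Ω.
The fractional drop is R_th/(R_th + R_L); requiring this ≤ 0.0560 gives R_L ≥ R_th(1/0.0560 − 1) = 219.6 × 16.86 = 3.70 kΩ.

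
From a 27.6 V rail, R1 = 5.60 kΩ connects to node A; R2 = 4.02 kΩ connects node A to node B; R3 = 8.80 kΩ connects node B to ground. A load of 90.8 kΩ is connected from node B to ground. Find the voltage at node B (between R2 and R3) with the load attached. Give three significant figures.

V ≈ 12.6 V

At node B, R3 is in parallel with the load: R3‖R_L = 8.022 kΩ.
Below node A the resistance is R2 + (R3‖R_L) = 12.04 kΩ, so V_A = 27.6 × 12.04/17.64 = 18.84 V.
Then V_B = V_A × (R3‖R_L)/(R2 + R3‖R_L) = 18.84 × 8.022/12.04 = 12.6 V.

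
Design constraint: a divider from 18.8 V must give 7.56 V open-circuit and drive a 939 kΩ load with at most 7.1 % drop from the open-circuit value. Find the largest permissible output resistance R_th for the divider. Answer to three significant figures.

R_th ≤ 71.8 kΩ

Loading drop = R_th/(R_th + R_L) ≤ 0.0710, so R_th ≤ R_L · ε/(1−ε) = 939 kΩ × 0.0710/0.9290 = 71.8 kΩ.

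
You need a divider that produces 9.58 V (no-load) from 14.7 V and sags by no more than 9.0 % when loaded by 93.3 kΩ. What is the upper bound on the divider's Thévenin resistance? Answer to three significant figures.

Loading drop = R_th/(R_th + R_L) ≤ 0.0900, so R_th ≤ R_L · ε/(1−ε) = 93.3 kΩ × 0.0900/0.9100 = 9.23 kΩ.
(Any R1, R2 with R2/(R1+R2) = 0.652 and R1‖R2 ≤ 9.23 kΩ will meet the spec.)

R_th ≤ 9.23 kΩ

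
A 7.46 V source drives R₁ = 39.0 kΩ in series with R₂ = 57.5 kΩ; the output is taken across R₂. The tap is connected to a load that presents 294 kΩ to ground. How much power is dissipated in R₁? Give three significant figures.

P ≈ 0.286 mW

Total resistance from the source is R₁ + (R₂‖R_L) = 87.09 kΩ, so I = 7.46/87.09 kΩ = 0.08565 mA.
P = I²·R₁ = (0.08565 mA)² × 39.0 kΩ = 0.286 mW.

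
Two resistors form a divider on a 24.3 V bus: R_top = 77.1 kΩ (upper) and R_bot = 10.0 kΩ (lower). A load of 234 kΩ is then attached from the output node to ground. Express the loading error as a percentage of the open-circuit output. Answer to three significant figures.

3.64 %

The divider's output (Thévenin) resistance is R_top‖R_bot = 8.852 kΩ.
Fractional drop under load = R_th/(R_th + R_L) = 8.852 / (8.852 + 234) = 0.03645.
So the output falls by 3.64 %.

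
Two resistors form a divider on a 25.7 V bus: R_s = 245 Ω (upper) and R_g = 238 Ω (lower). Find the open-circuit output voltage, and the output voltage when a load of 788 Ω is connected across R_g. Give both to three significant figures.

Unloaded: 12.7 V; loaded: 11.0 V

Open-circuit: V = 25.7 × 238/(245 + 238) = 12.7 V.
With the load, R_g becomes R_g‖R_L = 182.8 Ω, so V = 25.7 × 182.8/427.8 = 11.0 V.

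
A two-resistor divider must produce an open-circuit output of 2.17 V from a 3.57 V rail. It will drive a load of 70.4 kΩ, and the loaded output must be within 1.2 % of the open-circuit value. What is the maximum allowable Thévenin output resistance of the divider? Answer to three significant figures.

Loading drop = R_th/(R_th + R_L) ≤ 0.0120, so R_th ≤ R_L · ε/(1−ε) = 70.4 kΩ × 0.0120/0.9880 = 855 Ω.

R_th ≤ 855 Ω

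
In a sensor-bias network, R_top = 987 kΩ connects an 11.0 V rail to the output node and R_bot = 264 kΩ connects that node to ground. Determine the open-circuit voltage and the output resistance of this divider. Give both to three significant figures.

V_th is the open-circuit tap voltage: 11.0 × 264/(987 + 264) = 2.32 V.
With the supply zeroed, R_top and R_bot appear in parallel from the tap: R_th = R_top‖R_bot = (987 × 264)/1251 = 208 kΩ.

V_th = 2.32 V, R_th = 208 kΩ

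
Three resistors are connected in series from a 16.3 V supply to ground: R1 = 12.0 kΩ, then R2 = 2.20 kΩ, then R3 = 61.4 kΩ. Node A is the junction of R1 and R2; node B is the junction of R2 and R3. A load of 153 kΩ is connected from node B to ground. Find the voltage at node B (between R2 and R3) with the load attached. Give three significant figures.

At node B, R3 is in parallel with the load: R3‖R_L = 43.82 kΩ.
Below node A the resistance is R2 + (R3‖R_L) = 46.02 kΩ, so V_A = 16.3 × 46.02/58.02 = 12.93 V.
Then V_B = V_A × (R3‖R_L)/(R2 + R3‖R_L) = 12.93 × 43.82/46.02 = 12.3 V.

V ≈ 12.3 V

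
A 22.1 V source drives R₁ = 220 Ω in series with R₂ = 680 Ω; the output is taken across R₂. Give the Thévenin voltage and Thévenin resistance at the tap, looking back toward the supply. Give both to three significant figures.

V_th is the open-circuit tap voltage: 22.1 × 680/(220 + 680) = 16.7 V.
With the supply zeroed, R₁ and R₂ appear in parallel from the tap: R_th = R₁‖R₂ = (220 × 680)/900.0 = 166 Ω.

V_th = 16.7 V, R_th = 166 Ω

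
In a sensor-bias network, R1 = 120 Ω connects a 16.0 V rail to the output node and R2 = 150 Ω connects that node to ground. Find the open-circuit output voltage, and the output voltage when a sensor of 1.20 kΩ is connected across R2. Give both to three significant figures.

Open-circuit: V = 16.0 × 150/(120 + 150) = 8.89 V.
With the load, R2 becomes R2‖R_L = 133.3 Ω, so V = 16.0 × 133.3/253.3 = 8.42 V.

Unloaded: 8.89 V; loaded: 8.42 V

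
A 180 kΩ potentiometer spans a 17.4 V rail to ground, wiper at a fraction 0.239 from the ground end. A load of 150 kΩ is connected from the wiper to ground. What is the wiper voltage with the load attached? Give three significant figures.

The wiper splits the pot into (1−α)R = 137.0 kΩ above and αR = 43.02 kΩ below.
Lower section ‖ load = 33.43 kΩ.
V_wiper = 17.4 × 33.43/(137.0 + 33.43) = 3.41 V.

V ≈ 3.41 V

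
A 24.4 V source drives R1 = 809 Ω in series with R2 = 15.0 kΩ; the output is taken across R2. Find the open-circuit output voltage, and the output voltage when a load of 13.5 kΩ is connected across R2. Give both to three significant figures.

Open-circuit: V = 24.4 × 15000/(809 + 15000) = 23.2 V.
With the load, R2 becomes R2‖R_L = 7105 Ω, so V = 24.4 × 7105/7914 = 21.9 V.

Unloaded: 23.2 V; loaded: 21.9 V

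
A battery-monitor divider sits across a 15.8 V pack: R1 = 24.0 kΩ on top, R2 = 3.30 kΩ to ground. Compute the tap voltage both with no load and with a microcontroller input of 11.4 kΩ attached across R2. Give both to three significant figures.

Open-circuit: V = 15.8 × 3.30/(24.0 + 3.30) = 1.91 V.
With the load, R2 becomes R2‖R_L = 2.559 kΩ, so V = 15.8 × 2.559/26.56 = 1.52 V.

Unloaded: 1.91 V; loaded: 1.52 V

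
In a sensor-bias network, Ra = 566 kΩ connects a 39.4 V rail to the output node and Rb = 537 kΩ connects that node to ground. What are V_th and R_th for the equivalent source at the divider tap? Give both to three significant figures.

V_th = 19.2 V, R_th = 276 kΩ

V_th is the open-circuit tap voltage: 39.4 × 537/(566 + 537) = 19.2 V.
With the supply zeroed, Ra and Rb appear in parallel from the tap: R_th = Ra‖Rb = (566 × 537)/1103 = 276 kΩ.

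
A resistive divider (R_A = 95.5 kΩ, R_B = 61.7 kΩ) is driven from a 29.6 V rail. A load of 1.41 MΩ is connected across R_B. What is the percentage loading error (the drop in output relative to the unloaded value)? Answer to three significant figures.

2.59 %

The divider's output (Thévenin) resistance is R_A‖R_B = 37.48 kΩ.
Fractional drop under load = R_th/(R_th + R_L) = 37.48 / (37.48 + 1410) = 0.02590.
So the output falls by 2.59 %.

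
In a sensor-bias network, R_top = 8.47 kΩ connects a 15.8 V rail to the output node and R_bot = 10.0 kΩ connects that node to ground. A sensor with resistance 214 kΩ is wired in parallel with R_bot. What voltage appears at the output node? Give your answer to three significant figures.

The load sits in parallel with R_bot: R_bot‖R_L = (10.0 × 214) / (10.0 + 214) = 9.554 kΩ.
V_out = 15.8 × 9.554 / (8.47 + 9.554) = 15.8 × 9.554/18.02 = 8.37 V.

V_out ≈ 8.37 V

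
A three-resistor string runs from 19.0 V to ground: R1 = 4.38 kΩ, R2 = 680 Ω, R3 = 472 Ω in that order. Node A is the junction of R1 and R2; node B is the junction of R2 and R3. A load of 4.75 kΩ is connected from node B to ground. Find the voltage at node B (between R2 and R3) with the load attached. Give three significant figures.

At node B, R3 is in parallel with the load: R3‖R_L = 429.3 Ω.
Below node A the resistance is R2 + (R3‖R_L) = 1109 Ω, so V_A = 19.0 × 1109/5489 = 3.840 V.
Then V_B = V_A × (R3‖R_L)/(R2 + R3‖R_L) = 3.840 × 429.3/1109 = 1.49 V.

V ≈ 1.49 V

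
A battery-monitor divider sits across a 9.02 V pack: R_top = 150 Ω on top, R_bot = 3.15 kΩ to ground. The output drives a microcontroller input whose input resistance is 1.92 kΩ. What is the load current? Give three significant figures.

R_bot‖R_L = 1193 Ω; V_out = 9.02 × 1193/1343 = 8.012 V.
I_L = V_out / R_L = 8.012 / 1.92 kΩ = 4.17 mA.

I_L ≈ 4.17 mA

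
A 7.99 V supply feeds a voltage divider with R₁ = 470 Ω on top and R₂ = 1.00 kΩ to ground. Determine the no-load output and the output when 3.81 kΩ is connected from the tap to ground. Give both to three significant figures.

Unloaded: 5.44 V; loaded: 5.01 V

Open-circuit: V = 7.99 × 1000/(470 + 1000) = 5.44 V.
With the load, R₂ becomes R₂‖R_L = 792.1 Ω, so V = 7.99 × 792.1/1262 = 5.01 V.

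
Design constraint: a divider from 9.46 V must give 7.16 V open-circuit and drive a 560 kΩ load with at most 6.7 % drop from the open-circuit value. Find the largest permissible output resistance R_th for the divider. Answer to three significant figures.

Loading drop = R_th/(R_th + R_L) ≤ 0.0670, so R_th ≤ R_L · ε/(1−ε) = 560 kΩ × 0.0670/0.9330 = 40.2 kΩ.
(Any R1, R2 with R2/(R1+R2) = 0.757 and R1‖R2 ≤ 40.2 kΩ will meet the spec.)

R_th ≤ 40.2 kΩ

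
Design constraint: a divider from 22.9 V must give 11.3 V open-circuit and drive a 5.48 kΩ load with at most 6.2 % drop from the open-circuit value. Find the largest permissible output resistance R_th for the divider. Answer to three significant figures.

Loading drop = R_th/(R_th + R_L) ≤ 0.0620, so R_th ≤ R_L · ε/(1−ε) = 5.48 kΩ × 0.0620/0.9380 = 362 Ω.
(Any R1, R2 with R2/(R1+R2) = 0.493 and R1‖R2 ≤ 362 Ω will meet the spec.)

R_th ≤ 362 Ω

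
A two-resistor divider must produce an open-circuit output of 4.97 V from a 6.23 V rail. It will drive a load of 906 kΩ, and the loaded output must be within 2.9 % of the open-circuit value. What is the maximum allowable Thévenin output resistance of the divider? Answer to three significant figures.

R_th ≤ 27.1 kΩ

Loading drop = R_th/(R_th + R_L) ≤ 0.0290, so R_th ≤ R_L · ε/(1−ε) = 906 kΩ × 0.0290/0.9710 = 27.1 kΩ.
(Any R1, R2 with R2/(R1+R2) = 0.798 and R1‖R2 ≤ 27.1 kΩ will meet the spec.)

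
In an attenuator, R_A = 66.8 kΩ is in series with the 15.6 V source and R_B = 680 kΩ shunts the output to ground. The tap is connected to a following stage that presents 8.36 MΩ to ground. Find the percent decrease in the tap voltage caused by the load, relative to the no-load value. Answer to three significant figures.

0.722 %

The divider's output (Thévenin) resistance is R_A‖R_B = 60.82 kΩ.
Fractional drop under load = R_th/(R_th + R_L) = 60.82 / (60.82 + 8360) = 0.007223.
So the output falls by 0.722 %.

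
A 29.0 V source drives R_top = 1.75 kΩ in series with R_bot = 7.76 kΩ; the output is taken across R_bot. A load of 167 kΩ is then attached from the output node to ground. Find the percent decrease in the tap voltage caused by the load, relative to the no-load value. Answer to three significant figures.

0.848 %

The divider's output (Thévenin) resistance is R_top‖R_bot = 1.428 kΩ.
Fractional drop under load = R_th/(R_th + R_L) = 1.428 / (1.428 + 167) = 0.008478.
So the output falls by 0.848 %.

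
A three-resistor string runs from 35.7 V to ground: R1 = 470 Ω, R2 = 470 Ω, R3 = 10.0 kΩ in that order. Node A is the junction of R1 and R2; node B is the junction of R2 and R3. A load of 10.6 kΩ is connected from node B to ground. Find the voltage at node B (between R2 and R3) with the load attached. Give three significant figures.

V ≈ 30.2 V

At node B, R3 is in parallel with the load: R3‖R_L = 5146 Ω.
Below node A the resistance is R2 + (R3‖R_L) = 5616 Ω, so V_A = 35.7 × 5616/6086 = 32.94 V.
Then V_B = V_A × (R3‖R_L)/(R2 + R3‖R_L) = 32.94 × 5146/5616 = 30.2 V.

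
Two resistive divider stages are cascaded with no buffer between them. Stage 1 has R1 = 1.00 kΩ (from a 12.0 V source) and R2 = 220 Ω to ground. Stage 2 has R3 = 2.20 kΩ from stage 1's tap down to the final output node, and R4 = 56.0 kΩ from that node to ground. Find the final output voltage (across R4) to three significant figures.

V_out ≈ 2.08 V

Stage 2 presents R3+R4 = 58200 Ω as a load on stage 1's tap.
Stage 1's lower leg becomes R2‖(R3+R4) = 219.2 Ω, so V_mid = 12.0 × 219.2/1219 = 2.157 V.
Stage 2 is itself unloaded: V_out = V_mid × R4/(R3+R4) = 2.157 × 56000/58200 = 2.08 V.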